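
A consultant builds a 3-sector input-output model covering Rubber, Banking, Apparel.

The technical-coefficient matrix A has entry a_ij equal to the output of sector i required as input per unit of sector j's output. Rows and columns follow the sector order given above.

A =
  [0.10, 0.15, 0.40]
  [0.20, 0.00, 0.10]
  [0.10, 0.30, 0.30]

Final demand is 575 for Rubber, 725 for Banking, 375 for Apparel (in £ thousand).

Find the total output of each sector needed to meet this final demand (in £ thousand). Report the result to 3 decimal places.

I − A =
  [   0.90    -0.15    -0.40]
  [  -0.20     1.00    -0.10]
  [  -0.10    -0.30     0.70]
Cofactors of I−A, C_ij = (−1)^(i+j)·(minor ij) (rows/columns in the sector order above):
  C_11 = (1.00)(0.70) − (-0.10)(-0.30) = 0.6700
  C_12 = −[(-0.20)(0.70) − (-0.10)(-0.10)] = 0.1500
  C_13 = (-0.20)(-0.30) − (1.00)(-0.10) = 0.1600
  C_21 = −[(-0.15)(0.70) − (-0.40)(-0.30)] = 0.2250
  C_22 = (0.90)(0.70) − (-0.40)(-0.10) = 0.5900
  C_23 = −[(0.90)(-0.30) − (-0.15)(-0.10)] = 0.2850
  C_31 = (-0.15)(-0.10) − (-0.40)(1.00) = 0.4150
  C_32 = −[(0.90)(-0.10) − (-0.40)(-0.20)] = 0.1700
  C_33 = (0.90)(1.00) − (-0.15)(-0.20) = 0.8700
det(I−A) = Σ_j (I−A)_1j·C_1j = (0.90)(0.6700) + (-0.15)(0.1500) + (-0.40)(0.1600) = 0.5165
adj(I−A) = Cᵀ =
  [ 0.6700   0.2250   0.4150]
  [ 0.1500   0.5900   0.1700]
  [ 0.1600   0.2850   0.8700]
(I − A)⁻¹ = adj(I−A) / det(I−A) ≈
  [   1.2972     0.4356     0.8035]
  [   0.2904     1.1423     0.3291]
  [   0.3098     0.5518     1.6844]
x = (I − A)⁻¹ d = adj(I−A)·d / det(I−A), with det(I−A) = 0.5165:
  x_1 = (0.6700·575 + 0.2250·725 + 0.4150·375) / 0.5165 = 704.00 / 0.5165 ≈ 1363.020
  x_2 = (0.1500·575 + 0.5900·725 + 0.1700·375) / 0.5165 = 577.75 / 0.5165 ≈ 1118.587
  x_3 = (0.1600·575 + 0.2850·725 + 0.8700·375) / 0.5165 = 624.875 / 0.5165 ≈ 1209.826

x_1 = 1363.020, x_2 = 1118.587, x_3 = 1209.826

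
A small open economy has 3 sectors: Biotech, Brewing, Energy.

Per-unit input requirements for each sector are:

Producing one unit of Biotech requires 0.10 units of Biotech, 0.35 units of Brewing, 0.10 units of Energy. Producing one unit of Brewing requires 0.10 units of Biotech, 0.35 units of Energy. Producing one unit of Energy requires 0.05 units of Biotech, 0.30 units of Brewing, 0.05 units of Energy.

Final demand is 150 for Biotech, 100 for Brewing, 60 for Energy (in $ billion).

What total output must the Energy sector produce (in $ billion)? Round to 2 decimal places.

I − A =
  [   0.90    -0.10    -0.05]
  [  -0.35     1.00    -0.30]
  [  -0.10    -0.35     0.95]
Cofactors of I−A, C_ij = (−1)^(i+j)·(minor ij) (rows/columns in the sector order above):
  C_11 = (1.00)(0.95) − (-0.30)(-0.35) = 0.8450
  C_12 = −[(-0.35)(0.95) − (-0.30)(-0.10)] = 0.3625
  C_13 = (-0.35)(-0.35) − (1.00)(-0.10) = 0.2225
  C_21 = −[(-0.10)(0.95) − (-0.05)(-0.35)] = 0.1125
  C_22 = (0.90)(0.95) − (-0.05)(-0.10) = 0.8500
  C_23 = −[(0.90)(-0.35) − (-0.10)(-0.10)] = 0.3250
  C_31 = (-0.10)(-0.30) − (-0.05)(1.00) = 0.0800
  C_32 = −[(0.90)(-0.30) − (-0.05)(-0.35)] = 0.2875
  C_33 = (0.90)(1.00) − (-0.10)(-0.35) = 0.8650
det(I−A) = Σ_j (I−A)_1j·C_1j = (0.90)(0.8450) + (-0.10)(0.3625) + (-0.05)(0.2225) = 0.713125
adj(I−A) = Cᵀ =
  [ 0.8450   0.1125   0.0800]
  [ 0.3625   0.8500   0.2875]
  [ 0.2225   0.3250   0.8650]
(I − A)⁻¹ = adj(I−A) / det(I−A) ≈
  [   1.1849     0.1578     0.1122]
  [   0.5083     1.1919     0.4032]
  [   0.3120     0.4557     1.2130]
x = (I − A)⁻¹ d = adj(I−A)·d / det(I−A), with det(I−A) = 0.713125:
  x_1 = (0.8450·150 + 0.1125·100 + 0.0800·60) / 0.713125 = 142.80 / 0.713125 ≈ 200.25
  x_2 = (0.3625·150 + 0.8500·100 + 0.2875·60) / 0.713125 = 156.625 / 0.713125 ≈ 219.63
  x_3 = (0.2225·150 + 0.3250·100 + 0.8650·60) / 0.713125 = 117.775 / 0.713125 ≈ 165.15

x_3 = 165.15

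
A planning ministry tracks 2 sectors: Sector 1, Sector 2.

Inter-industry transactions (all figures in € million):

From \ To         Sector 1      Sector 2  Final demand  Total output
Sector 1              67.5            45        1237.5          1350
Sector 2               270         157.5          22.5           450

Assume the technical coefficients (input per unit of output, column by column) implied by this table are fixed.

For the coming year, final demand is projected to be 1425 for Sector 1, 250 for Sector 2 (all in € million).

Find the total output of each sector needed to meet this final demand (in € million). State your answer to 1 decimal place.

x_1 = 1592.1, x_2 = 874.5

Technical coefficients a_ij = z_ij / X_j:
  a_11 = 67.5/1350 = 0.05, a_21 = 270/1350 = 0.20
  a_12 = 45/450 = 0.10, a_22 = 157.5/450 = 0.35
I − A =
  [   0.95    -0.10]
  [  -0.20     0.65]
det(I−A) = (0.95)(0.65) − (-0.10)(-0.20) = 0.5975
adj(I−A) = [[0.65, 0.10], [0.20, 0.95]]
(I − A)⁻¹ = adj(I−A) / det(I−A) ≈
  [   1.0879     0.1674]
  [   0.3347     1.5900]
x = (I − A)⁻¹ d = adj(I−A)·d / det(I−A), with det(I−A) = 0.5975:
  x_1 = (0.65·1425 + 0.10·250) / 0.5975 = 951.25 / 0.5975 ≈ 1592.1
  x_2 = (0.20·1425 + 0.95·250) / 0.5975 = 522.50 / 0.5975 ≈ 874.5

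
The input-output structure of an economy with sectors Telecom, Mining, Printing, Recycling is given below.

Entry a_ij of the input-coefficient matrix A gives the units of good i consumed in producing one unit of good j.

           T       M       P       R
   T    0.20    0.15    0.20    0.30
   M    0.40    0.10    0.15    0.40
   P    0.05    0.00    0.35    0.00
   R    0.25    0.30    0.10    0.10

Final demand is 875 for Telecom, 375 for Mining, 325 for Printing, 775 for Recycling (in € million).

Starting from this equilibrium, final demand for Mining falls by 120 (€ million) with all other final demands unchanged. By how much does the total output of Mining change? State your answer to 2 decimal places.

I − A =
  [   0.80    -0.15    -0.20    -0.30]
  [  -0.40     0.90    -0.15    -0.40]
  [  -0.05     0.00     0.65     0.00]
  [  -0.25    -0.30    -0.10     0.90]
Compute the cofactors C_ij = (−1)^(i+j)·(3×3 minor ij) of I−A; the adjugate is their transpose:
adj(I−A) = Cᵀ =
  [ 0.448500   0.146250   0.204750   0.214500]
  [ 0.307750   0.408750   0.232750   0.284250]
  [ 0.034500   0.011250   0.379500   0.016500]
  [ 0.231000   0.178125   0.176625   0.418875]
det(I−A) = Σ_j (I−A)_1j·C_1j = (0.80)(0.448500) + (-0.15)(0.307750) + (-0.20)(0.034500) + (-0.30)(0.231000) = 0.2364375
(I − A)⁻¹ = adj(I−A) / det(I−A) ≈
  [   1.8969     0.6186     0.8660     0.9072]
  [   1.3016     1.7288     0.9844     1.2022]
  [   0.1459     0.0476     1.6051     0.0698]
  [   0.9770     0.7534     0.7470     1.7716]
Δx = (I − A)⁻¹ Δd with Δd having -120 in the Mining component and 0 elsewhere.
So Δx_M = L_MM · (-120), where L_MM = adj(I−A)_MM / det(I−A) = 0.408750 / 0.2364375.
Δx_M = 0.408750 × (-120) / 0.2364375 = -49.05 / 0.2364375 ≈ -207.45.

Δx_M = -207.45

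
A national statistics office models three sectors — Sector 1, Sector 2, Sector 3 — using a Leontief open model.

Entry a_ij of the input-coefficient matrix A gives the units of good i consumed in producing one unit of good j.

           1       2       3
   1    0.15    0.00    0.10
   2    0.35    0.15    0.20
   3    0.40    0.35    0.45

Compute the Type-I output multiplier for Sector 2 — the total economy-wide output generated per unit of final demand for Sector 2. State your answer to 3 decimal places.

I − A =
  [   0.85     0.00    -0.10]
  [  -0.35     0.85    -0.20]
  [  -0.40    -0.35     0.55]
Cofactors of I−A, C_ij = (−1)^(i+j)·(minor ij) (rows/columns in the sector order above):
  C_11 = (0.85)(0.55) − (-0.20)(-0.35) = 0.3975
  C_12 = −[(-0.35)(0.55) − (-0.20)(-0.40)] = 0.2725
  C_13 = (-0.35)(-0.35) − (0.85)(-0.40) = 0.4625
  C_21 = −[(0.00)(0.55) − (-0.10)(-0.35)] = 0.0350
  C_22 = (0.85)(0.55) − (-0.10)(-0.40) = 0.4275
  C_23 = −[(0.85)(-0.35) − (0.00)(-0.40)] = 0.2975
  C_31 = (0.00)(-0.20) − (-0.10)(0.85) = 0.0850
  C_32 = −[(0.85)(-0.20) − (-0.10)(-0.35)] = 0.2050
  C_33 = (0.85)(0.85) − (0.00)(-0.35) = 0.7225
det(I−A) = Σ_j (I−A)_1j·C_1j = (0.85)(0.3975) + (0.00)(0.2725) + (-0.10)(0.4625) = 0.291625
adj(I−A) = Cᵀ =
  [ 0.3975   0.0350   0.0850]
  [ 0.2725   0.4275   0.2050]
  [ 0.4625   0.2975   0.7225]
(I − A)⁻¹ = adj(I−A) / det(I−A) ≈
  [   1.3631     0.1200     0.2915]
  [   0.9344     1.4659     0.7030]
  [   1.5859     1.0201     2.4775]
The output multiplier for sector j is the column-j sum of the Leontief inverse (I − A)⁻¹ = adj(I−A) / det(I−A).
Column 2 of adj(I−A): (0.0350, 0.4275, 0.2975); det(I−A) = 0.291625.
m_2 = (0.0350 + 0.4275 + 0.2975) / 0.291625 = 0.76 / 0.291625 ≈ 2.606.

m_2 = 2.606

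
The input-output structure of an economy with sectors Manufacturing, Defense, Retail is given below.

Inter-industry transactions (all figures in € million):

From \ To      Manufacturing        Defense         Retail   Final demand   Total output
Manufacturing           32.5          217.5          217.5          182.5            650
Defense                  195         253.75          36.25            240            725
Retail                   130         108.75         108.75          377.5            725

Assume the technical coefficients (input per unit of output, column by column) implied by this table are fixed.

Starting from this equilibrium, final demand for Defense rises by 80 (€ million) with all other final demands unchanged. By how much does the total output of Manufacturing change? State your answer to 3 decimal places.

Δx_M = 62.216

Technical coefficients a_ij = z_ij / X_j:
  a_MM = 32.5/650 = 0.05, a_DM = 195/650 = 0.30, a_RM = 130/650 = 0.20
  a_MD = 217.5/725 = 0.30, a_DD = 253.75/725 = 0.35, a_RD = 108.75/725 = 0.15
  a_MR = 217.5/725 = 0.30, a_DR = 36.25/725 = 0.05, a_RR = 108.75/725 = 0.15
I − A =
  [   0.95    -0.30    -0.30]
  [  -0.30     0.65    -0.05]
  [  -0.20    -0.15     0.85]
Cofactors of I−A, C_ij = (−1)^(i+j)·(minor ij) (rows/columns in the sector order above):
  C_11 = (0.65)(0.85) − (-0.05)(-0.15) = 0.5450
  C_12 = −[(-0.30)(0.85) − (-0.05)(-0.20)] = 0.2650
  C_13 = (-0.30)(-0.15) − (0.65)(-0.20) = 0.1750
  C_21 = −[(-0.30)(0.85) − (-0.30)(-0.15)] = 0.3000
  C_22 = (0.95)(0.85) − (-0.30)(-0.20) = 0.7475
  C_23 = −[(0.95)(-0.15) − (-0.30)(-0.20)] = 0.2025
  C_31 = (-0.30)(-0.05) − (-0.30)(0.65) = 0.2100
  C_32 = −[(0.95)(-0.05) − (-0.30)(-0.30)] = 0.1375
  C_33 = (0.95)(0.65) − (-0.30)(-0.30) = 0.5275
det(I−A) = Σ_j (I−A)_1j·C_1j = (0.95)(0.5450) + (-0.30)(0.2650) + (-0.30)(0.1750) = 0.38575
adj(I−A) = Cᵀ =
  [ 0.5450   0.3000   0.2100]
  [ 0.2650   0.7475   0.1375]
  [ 0.1750   0.2025   0.5275]
(I − A)⁻¹ = adj(I−A) / det(I−A) ≈
  [   1.4128     0.7777     0.5444]
  [   0.6870     1.9378     0.3564]
  [   0.4537     0.5250     1.3675]
Δx = (I − A)⁻¹ Δd with Δd having +80 in the Defense component and 0 elsewhere.
So Δx_M = L_MD · (+80), where L_MD = adj(I−A)_MD / det(I−A) = 0.3000 / 0.38575.
Δx_M = 0.3000 × (+80) / 0.38575 = 24.00 / 0.38575 ≈ 62.216.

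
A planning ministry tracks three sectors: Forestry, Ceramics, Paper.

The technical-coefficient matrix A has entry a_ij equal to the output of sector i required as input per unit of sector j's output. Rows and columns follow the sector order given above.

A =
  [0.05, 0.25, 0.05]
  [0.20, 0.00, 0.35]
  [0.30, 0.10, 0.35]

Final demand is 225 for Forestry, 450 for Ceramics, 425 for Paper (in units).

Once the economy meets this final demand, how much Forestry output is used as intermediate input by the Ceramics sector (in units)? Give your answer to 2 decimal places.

z_12 = 230.40

I − A =
  [   0.95    -0.25    -0.05]
  [  -0.20     1.00    -0.35]
  [  -0.30    -0.10     0.65]
Cofactors of I−A, C_ij = (−1)^(i+j)·(minor ij) (rows/columns in the sector order above):
  C_11 = (1.00)(0.65) − (-0.35)(-0.10) = 0.6150
  C_12 = −[(-0.20)(0.65) − (-0.35)(-0.30)] = 0.2350
  C_13 = (-0.20)(-0.10) − (1.00)(-0.30) = 0.3200
  C_21 = −[(-0.25)(0.65) − (-0.05)(-0.10)] = 0.1675
  C_22 = (0.95)(0.65) − (-0.05)(-0.30) = 0.6025
  C_23 = −[(0.95)(-0.10) − (-0.25)(-0.30)] = 0.1700
  C_31 = (-0.25)(-0.35) − (-0.05)(1.00) = 0.1375
  C_32 = −[(0.95)(-0.35) − (-0.05)(-0.20)] = 0.3425
  C_33 = (0.95)(1.00) − (-0.25)(-0.20) = 0.9000
det(I−A) = Σ_j (I−A)_1j·C_1j = (0.95)(0.6150) + (-0.25)(0.2350) + (-0.05)(0.3200) = 0.5095
adj(I−A) = Cᵀ =
  [ 0.6150   0.1675   0.1375]
  [ 0.2350   0.6025   0.3425]
  [ 0.3200   0.1700   0.9000]
(I − A)⁻¹ = adj(I−A) / det(I−A) ≈
  [   1.2071     0.3288     0.2699]
  [   0.4612     1.1825     0.6722]
  [   0.6281     0.3337     1.7664]
First solve x = (I − A)⁻¹ d = adj(I−A)·d / det(I−A); in particular x_2 = (0.2350·225 + 0.6025·450 + 0.3425·425) / 0.5095 = 469.5625 / 0.5095 ≈ 921.6143.
Intermediate flow from 1 to 2: z_12 = a_12 · x_2 = 0.25 × 469.5625 / 0.5095 = 117.390625 / 0.5095 ≈ 230.40.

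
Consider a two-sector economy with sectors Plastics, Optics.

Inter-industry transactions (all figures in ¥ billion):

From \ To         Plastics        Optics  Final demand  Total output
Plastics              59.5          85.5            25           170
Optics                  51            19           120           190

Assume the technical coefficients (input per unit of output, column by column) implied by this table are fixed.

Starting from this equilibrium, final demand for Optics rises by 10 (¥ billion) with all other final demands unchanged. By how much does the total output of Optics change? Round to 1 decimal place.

Δx_2 = 14.4

Technical coefficients a_ij = z_ij / X_j:
  a_11 = 59.5/170 = 0.35, a_21 = 51/170 = 0.30
  a_12 = 85.5/190 = 0.45, a_22 = 19/190 = 0.10
I − A =
  [   0.65    -0.45]
  [  -0.30     0.90]
det(I−A) = (0.65)(0.90) − (-0.45)(-0.30) = 0.4500
adj(I−A) = [[0.90, 0.45], [0.30, 0.65]]
(I − A)⁻¹ = adj(I−A) / det(I−A) ≈
  [   2.0000     1.0000]
  [   0.6667     1.4444]
Δx = (I − A)⁻¹ Δd with Δd having +10 in the Optics component and 0 elsewhere.
So Δx_2 = L_22 · (+10), where L_22 = adj(I−A)_22 / det(I−A) = 0.65 / 0.4500.
Δx_2 = 0.65 × (+10) / 0.4500 = 6.50 / 0.4500 ≈ 14.4.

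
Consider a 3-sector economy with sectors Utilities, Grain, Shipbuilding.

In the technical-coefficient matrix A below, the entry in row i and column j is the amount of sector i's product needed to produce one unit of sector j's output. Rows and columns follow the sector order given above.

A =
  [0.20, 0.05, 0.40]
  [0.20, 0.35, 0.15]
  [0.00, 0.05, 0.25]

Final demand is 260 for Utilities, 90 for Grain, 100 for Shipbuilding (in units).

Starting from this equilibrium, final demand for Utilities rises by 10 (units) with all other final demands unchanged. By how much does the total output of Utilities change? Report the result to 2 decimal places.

Δx_U = 12.89

I − A =
  [   0.80    -0.05    -0.40]
  [  -0.20     0.65    -0.15]
  [   0.00    -0.05     0.75]
Cofactors of I−A, C_ij = (−1)^(i+j)·(minor ij) (rows/columns in the sector order above):
  C_11 = (0.65)(0.75) − (-0.15)(-0.05) = 0.4800
  C_12 = −[(-0.20)(0.75) − (-0.15)(0.00)] = 0.1500
  C_13 = (-0.20)(-0.05) − (0.65)(0.00) = 0.0100
  C_21 = −[(-0.05)(0.75) − (-0.40)(-0.05)] = 0.0575
  C_22 = (0.80)(0.75) − (-0.40)(0.00) = 0.6000
  C_23 = −[(0.80)(-0.05) − (-0.05)(0.00)] = 0.0400
  C_31 = (-0.05)(-0.15) − (-0.40)(0.65) = 0.2675
  C_32 = −[(0.80)(-0.15) − (-0.40)(-0.20)] = 0.2000
  C_33 = (0.80)(0.65) − (-0.05)(-0.20) = 0.5100
det(I−A) = Σ_j (I−A)_1j·C_1j = (0.80)(0.4800) + (-0.05)(0.1500) + (-0.40)(0.0100) = 0.3725
adj(I−A) = Cᵀ =
  [ 0.4800   0.0575   0.2675]
  [ 0.1500   0.6000   0.2000]
  [ 0.0100   0.0400   0.5100]
(I − A)⁻¹ = adj(I−A) / det(I−A) ≈
  [   1.2886     0.1544     0.7181]
  [   0.4027     1.6107     0.5369]
  [   0.0268     0.1074     1.3691]
Δx = (I − A)⁻¹ Δd with Δd having +10 in the Utilities component and 0 elsewhere.
So Δx_U = L_UU · (+10), where L_UU = adj(I−A)_UU / det(I−A) = 0.4800 / 0.3725.
Δx_U = 0.4800 × (+10) / 0.3725 = 4.80 / 0.3725 ≈ 12.89.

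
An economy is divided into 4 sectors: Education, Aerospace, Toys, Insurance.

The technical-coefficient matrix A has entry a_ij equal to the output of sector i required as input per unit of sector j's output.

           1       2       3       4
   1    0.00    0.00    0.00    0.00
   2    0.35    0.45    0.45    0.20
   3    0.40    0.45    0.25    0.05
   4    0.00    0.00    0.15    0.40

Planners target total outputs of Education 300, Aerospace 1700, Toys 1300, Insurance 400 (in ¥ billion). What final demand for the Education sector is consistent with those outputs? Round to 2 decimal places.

d_1 = 300.00

I − A =
  [   1.00     0.00     0.00     0.00]
  [  -0.35     0.55    -0.45    -0.20]
  [  -0.40    -0.45     0.75    -0.05]
  [   0.00     0.00    -0.15     0.60]
d = (I − A) x:
  d_1 = (+1.00)·300 + (+0.00)·1700 + (+0.00)·1300 + (+0.00)·400 = 300.00
  d_2 = (-0.35)·300 + (+0.55)·1700 + (-0.45)·1300 + (-0.20)·400 = 165.00
  d_3 = (-0.40)·300 + (-0.45)·1700 + (+0.75)·1300 + (-0.05)·400 = 70.00
  d_4 = (+0.00)·300 + (+0.00)·1700 + (-0.15)·1300 + (+0.60)·400 = 45.00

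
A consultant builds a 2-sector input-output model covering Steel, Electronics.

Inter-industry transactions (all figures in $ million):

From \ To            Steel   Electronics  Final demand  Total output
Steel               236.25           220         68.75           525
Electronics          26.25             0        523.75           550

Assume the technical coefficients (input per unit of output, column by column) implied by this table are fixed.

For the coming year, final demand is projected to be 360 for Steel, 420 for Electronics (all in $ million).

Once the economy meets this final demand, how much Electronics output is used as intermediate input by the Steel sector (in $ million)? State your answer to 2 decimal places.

z_ES = 49.81

Technical coefficients a_ij = z_ij / X_j:
  a_SS = 236.25/525 = 0.45, a_ES = 26.25/525 = 0.05
  a_SE = 220/550 = 0.40, a_EE = 0/550 = 0.00
I − A =
  [   0.55    -0.40]
  [  -0.05     1.00]
det(I−A) = (0.55)(1.00) − (-0.40)(-0.05) = 0.5300
adj(I−A) = [[1.00, 0.40], [0.05, 0.55]]
(I − A)⁻¹ = adj(I−A) / det(I−A) ≈
  [   1.8868     0.7547]
  [   0.0943     1.0377]
First solve x = (I − A)⁻¹ d = adj(I−A)·d / det(I−A); in particular x_S = (1.00·360 + 0.40·420) / 0.5300 = 528.00 / 0.5300 ≈ 996.2264.
Intermediate flow from E to S: z_ES = a_ES · x_S = 0.05 × 528.00 / 0.5300 = 26.40 / 0.5300 ≈ 49.81.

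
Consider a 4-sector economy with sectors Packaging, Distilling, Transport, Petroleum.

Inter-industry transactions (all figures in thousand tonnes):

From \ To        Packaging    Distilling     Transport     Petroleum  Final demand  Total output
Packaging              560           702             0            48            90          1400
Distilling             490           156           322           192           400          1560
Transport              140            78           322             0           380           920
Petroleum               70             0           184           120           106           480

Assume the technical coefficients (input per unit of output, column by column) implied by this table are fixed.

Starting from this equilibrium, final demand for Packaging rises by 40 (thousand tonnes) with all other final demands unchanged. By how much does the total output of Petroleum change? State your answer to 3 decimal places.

Δx_4 = 13.305

Technical coefficients a_ij = z_ij / X_j:
  a_11 = 560/1400 = 0.40, a_21 = 490/1400 = 0.35, a_31 = 140/1400 = 0.10, a_41 = 70/1400 = 0.05
  a_12 = 702/1560 = 0.45, a_22 = 156/1560 = 0.10, a_32 = 78/1560 = 0.05, a_42 = 0/1560 = 0.00
  a_13 = 0/920 = 0.00, a_23 = 322/920 = 0.35, a_33 = 322/920 = 0.35, a_43 = 184/920 = 0.20
  a_14 = 48/480 = 0.10, a_24 = 192/480 = 0.40, a_34 = 0/480 = 0.00, a_44 = 120/480 = 0.25
I − A =
  [   0.60    -0.45     0.00    -0.10]
  [  -0.35     0.90    -0.35    -0.40]
  [  -0.10    -0.05     0.65     0.00]
  [  -0.05     0.00    -0.20     0.75]
Compute the cofactors C_ij = (−1)^(i+j)·(3×3 minor ij) of I−A; the adjugate is their transpose:
adj(I−A) = Cᵀ =
  [ 0.421625   0.220375   0.172125   0.173750]
  [ 0.217875   0.287250   0.210750   0.182250]
  [ 0.081625   0.056000   0.273375   0.040750]
  [ 0.049875   0.029625   0.084375   0.222375]
det(I−A) = Σ_j (I−A)_1j·C_1j = (0.60)(0.421625) + (-0.45)(0.217875) + (0.00)(0.081625) + (-0.10)(0.049875) = 0.14994375
(I − A)⁻¹ = adj(I−A) / det(I−A) ≈
  [   2.8119     1.4697     1.1479     1.1588]
  [   1.4530     1.9157     1.4055     1.2155]
  [   0.5444     0.3735     1.8232     0.2718]
  [   0.3326     0.1976     0.5627     1.4831]
Δx = (I − A)⁻¹ Δd with Δd having +40 in the Packaging component and 0 elsewhere.
So Δx_4 = L_41 · (+40), where L_41 = adj(I−A)_41 / det(I−A) = 0.049875 / 0.14994375.
Δx_4 = 0.049875 × (+40) / 0.14994375 = 1.995 / 0.14994375 ≈ 13.305.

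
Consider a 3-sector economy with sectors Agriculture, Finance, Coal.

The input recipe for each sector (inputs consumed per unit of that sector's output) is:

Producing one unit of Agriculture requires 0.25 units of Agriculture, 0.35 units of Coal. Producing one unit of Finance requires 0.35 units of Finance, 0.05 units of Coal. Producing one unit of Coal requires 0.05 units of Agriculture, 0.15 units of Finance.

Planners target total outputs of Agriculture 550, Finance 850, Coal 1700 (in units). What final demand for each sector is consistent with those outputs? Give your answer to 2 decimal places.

I − A =
  [   0.75     0.00    -0.05]
  [   0.00     0.65    -0.15]
  [  -0.35    -0.05     1.00]
d = (I − A) x:
  d_1 = (+0.75)·550 + (+0.00)·850 + (-0.05)·1700 = 327.50
  d_2 = (+0.00)·550 + (+0.65)·850 + (-0.15)·1700 = 297.50
  d_3 = (-0.35)·550 + (-0.05)·850 + (+1.00)·1700 = 1465.00

d_1 = 327.50, d_2 = 297.50, d_3 = 1465.00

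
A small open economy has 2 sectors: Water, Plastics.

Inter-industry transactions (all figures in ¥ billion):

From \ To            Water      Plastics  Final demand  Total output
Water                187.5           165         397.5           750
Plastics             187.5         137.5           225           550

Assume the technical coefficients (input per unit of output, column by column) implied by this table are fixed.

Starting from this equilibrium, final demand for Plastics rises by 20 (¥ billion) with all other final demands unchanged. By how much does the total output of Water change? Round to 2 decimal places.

Technical coefficients a_ij = z_ij / X_j:
  a_11 = 187.5/750 = 0.25, a_21 = 187.5/750 = 0.25
  a_12 = 165/550 = 0.30, a_22 = 137.5/550 = 0.25
I − A =
  [   0.75    -0.30]
  [  -0.25     0.75]
det(I−A) = (0.75)(0.75) − (-0.30)(-0.25) = 0.4875
adj(I−A) = [[0.75, 0.30], [0.25, 0.75]]
(I − A)⁻¹ = adj(I−A) / det(I−A) ≈
  [   1.5385     0.6154]
  [   0.5128     1.5385]
Δx = (I − A)⁻¹ Δd with Δd having +20 in the Plastics component and 0 elsewhere.
So Δx_1 = L_12 · (+20), where L_12 = adj(I−A)_12 / det(I−A) = 0.30 / 0.4875.
Δx_1 = 0.30 × (+20) / 0.4875 = 6.00 / 0.4875 ≈ 12.31.

Δx_1 = 12.31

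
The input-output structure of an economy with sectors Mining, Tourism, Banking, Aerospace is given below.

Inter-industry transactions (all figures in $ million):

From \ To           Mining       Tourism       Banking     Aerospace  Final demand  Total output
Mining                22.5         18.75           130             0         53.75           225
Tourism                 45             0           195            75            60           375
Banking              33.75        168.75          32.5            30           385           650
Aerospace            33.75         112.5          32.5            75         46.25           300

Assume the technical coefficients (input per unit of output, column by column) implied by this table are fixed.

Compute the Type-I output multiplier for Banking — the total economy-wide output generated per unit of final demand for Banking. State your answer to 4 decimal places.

Technical coefficients a_ij = z_ij / X_j:
  a_MM = 22.5/225 = 0.10, a_TM = 45/225 = 0.20, a_BM = 33.75/225 = 0.15, a_AM = 33.75/225 = 0.15
  a_MT = 18.75/375 = 0.05, a_TT = 0/375 = 0.00, a_BT = 168.75/375 = 0.45, a_AT = 112.5/375 = 0.30
  a_MB = 130/650 = 0.20, a_TB = 195/650 = 0.30, a_BB = 32.5/650 = 0.05, a_AB = 32.5/650 = 0.05
  a_MA = 0/300 = 0.00, a_TA = 75/300 = 0.25, a_BA = 30/300 = 0.10, a_AA = 75/300 = 0.25
I − A =
  [   0.90    -0.05    -0.20     0.00]
  [  -0.20     1.00    -0.30    -0.25]
  [  -0.15    -0.45     0.95    -0.10]
  [  -0.15    -0.30    -0.05     0.75]
Compute the cofactors C_ij = (−1)^(i+j)·(3×3 minor ij) of I−A; the adjugate is their transpose:
adj(I−A) = Cᵀ =
  [ 0.520375   0.108875   0.146875   0.055875]
  [ 0.217250   0.611250   0.251250   0.237250]
  [ 0.206625   0.337125   0.598125   0.192125]
  [ 0.204750   0.288750   0.169750   0.673750]
det(I−A) = Σ_j (I−A)_1j·C_1j = (0.90)(0.520375) + (-0.05)(0.217250) + (-0.20)(0.206625) + (0.00)(0.204750) = 0.41615
(I − A)⁻¹ = adj(I−A) / det(I−A) ≈
  [   1.25045     0.26162     0.35294     0.13427]
  [   0.52205     1.46882     0.60375     0.57011]
  [   0.49652     0.81010     1.43728     0.46167]
  [   0.49201     0.69386     0.40791     1.61901]
The output multiplier for sector j is the column-j sum of the Leontief inverse (I − A)⁻¹ = adj(I−A) / det(I−A).
Column B of adj(I−A): (0.146875, 0.251250, 0.598125, 0.169750); det(I−A) = 0.41615.
m_B = (0.146875 + 0.251250 + 0.598125 + 0.169750) / 0.41615 = 1.166 / 0.41615 ≈ 2.8019.

m_B = 2.8019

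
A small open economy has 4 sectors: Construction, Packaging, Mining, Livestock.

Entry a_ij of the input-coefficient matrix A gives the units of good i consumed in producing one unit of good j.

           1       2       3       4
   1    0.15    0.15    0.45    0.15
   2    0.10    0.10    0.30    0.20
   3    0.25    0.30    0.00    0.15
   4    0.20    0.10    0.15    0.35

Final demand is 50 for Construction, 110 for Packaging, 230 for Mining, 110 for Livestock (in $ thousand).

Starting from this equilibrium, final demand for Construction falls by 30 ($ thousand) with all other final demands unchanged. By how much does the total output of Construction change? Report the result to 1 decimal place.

Δx_1 = -56.0

I − A =
  [   0.85    -0.15    -0.45    -0.15]
  [  -0.10     0.90    -0.30    -0.20]
  [  -0.25    -0.30     1.00    -0.15]
  [  -0.20    -0.10    -0.15     0.65]
Compute the cofactors C_ij = (−1)^(i+j)·(3×3 minor ij) of I−A; the adjugate is their transpose:
adj(I−A) = Cᵀ =
  [ 0.472750   0.210375   0.312750   0.246000]
  [ 0.168000   0.411125   0.231750   0.218750]
  [ 0.201250   0.202125   0.436000   0.209250]
  [ 0.217750   0.174625   0.232500   0.547500]
det(I−A) = Σ_j (I−A)_1j·C_1j = (0.85)(0.472750) + (-0.15)(0.168000) + (-0.45)(0.201250) + (-0.15)(0.217750) = 0.2534125
(I − A)⁻¹ = adj(I−A) / det(I−A) ≈
  [   1.8655     0.8302     1.2342     0.9707]
  [   0.6630     1.6224     0.9145     0.8632]
  [   0.7942     0.7976     1.7205     0.8257]
  [   0.8593     0.6891     0.9175     2.1605]
Δx = (I − A)⁻¹ Δd with Δd having -30 in the Construction component and 0 elsewhere.
So Δx_1 = L_11 · (-30), where L_11 = adj(I−A)_11 / det(I−A) = 0.472750 / 0.2534125.
Δx_1 = 0.472750 × (-30) / 0.2534125 = -14.1825 / 0.2534125 ≈ -56.0.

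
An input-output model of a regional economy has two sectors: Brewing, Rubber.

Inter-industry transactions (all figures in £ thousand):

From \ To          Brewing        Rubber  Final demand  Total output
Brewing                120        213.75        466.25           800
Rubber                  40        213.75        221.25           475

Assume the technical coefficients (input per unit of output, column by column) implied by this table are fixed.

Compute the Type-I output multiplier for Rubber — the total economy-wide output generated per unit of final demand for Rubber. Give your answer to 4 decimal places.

Technical coefficients a_ij = z_ij / X_j:
  a_BB = 120/800 = 0.15, a_RB = 40/800 = 0.05
  a_BR = 213.75/475 = 0.45, a_RR = 213.75/475 = 0.45
I − A =
  [   0.85    -0.45]
  [  -0.05     0.55]
det(I−A) = (0.85)(0.55) − (-0.45)(-0.05) = 0.4450
adj(I−A) = [[0.55, 0.45], [0.05, 0.85]]
(I − A)⁻¹ = adj(I−A) / det(I−A) ≈
  [   1.23596     1.01124]
  [   0.11236     1.91011]
The output multiplier for sector j is the column-j sum of the Leontief inverse (I − A)⁻¹ = adj(I−A) / det(I−A).
Column R of adj(I−A): (0.45, 0.85); det(I−A) = 0.4450.
m_R = (0.45 + 0.85) / 0.4450 = 1.30 / 0.4450 ≈ 2.9213.

m_R = 2.9213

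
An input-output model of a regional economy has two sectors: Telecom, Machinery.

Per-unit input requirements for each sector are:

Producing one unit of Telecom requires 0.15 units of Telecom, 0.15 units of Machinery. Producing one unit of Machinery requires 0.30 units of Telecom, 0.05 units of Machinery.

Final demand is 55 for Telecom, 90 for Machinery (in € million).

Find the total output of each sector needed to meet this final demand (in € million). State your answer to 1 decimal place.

x_T = 103.9, x_M = 111.1

I − A =
  [   0.85    -0.30]
  [  -0.15     0.95]
det(I−A) = (0.85)(0.95) − (-0.30)(-0.15) = 0.7625
adj(I−A) = [[0.95, 0.30], [0.15, 0.85]]
(I − A)⁻¹ = adj(I−A) / det(I−A) ≈
  [   1.2459     0.3934]
  [   0.1967     1.1148]
x = (I − A)⁻¹ d = adj(I−A)·d / det(I−A), with det(I−A) = 0.7625:
  x_T = (0.95·55 + 0.30·90) / 0.7625 = 79.25 / 0.7625 ≈ 103.9
  x_M = (0.15·55 + 0.85·90) / 0.7625 = 84.75 / 0.7625 ≈ 111.1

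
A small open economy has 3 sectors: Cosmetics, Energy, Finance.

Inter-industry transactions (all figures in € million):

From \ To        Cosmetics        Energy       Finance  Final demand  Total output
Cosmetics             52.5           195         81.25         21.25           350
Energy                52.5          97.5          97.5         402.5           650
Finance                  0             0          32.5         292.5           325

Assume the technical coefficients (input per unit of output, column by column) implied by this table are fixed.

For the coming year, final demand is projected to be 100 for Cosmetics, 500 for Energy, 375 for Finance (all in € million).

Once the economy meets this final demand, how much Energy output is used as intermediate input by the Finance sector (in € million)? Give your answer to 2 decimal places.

z_23 = 125.00

Technical coefficients a_ij = z_ij / X_j:
  a_11 = 52.5/350 = 0.15, a_21 = 52.5/350 = 0.15, a_31 = 0/350 = 0.00
  a_12 = 195/650 = 0.30, a_22 = 97.5/650 = 0.15, a_32 = 0/650 = 0.00
  a_13 = 81.25/325 = 0.25, a_23 = 97.5/325 = 0.30, a_33 = 32.5/325 = 0.10
I − A =
  [   0.85    -0.30    -0.25]
  [  -0.15     0.85    -0.30]
  [   0.00     0.00     0.90]
Cofactors of I−A, C_ij = (−1)^(i+j)·(minor ij) (rows/columns in the sector order above):
  C_11 = (0.85)(0.90) − (-0.30)(0.00) = 0.7650
  C_12 = −[(-0.15)(0.90) − (-0.30)(0.00)] = 0.1350
  C_13 = (-0.15)(0.00) − (0.85)(0.00) = 0.0000
  C_21 = −[(-0.30)(0.90) − (-0.25)(0.00)] = 0.2700
  C_22 = (0.85)(0.90) − (-0.25)(0.00) = 0.7650
  C_23 = −[(0.85)(0.00) − (-0.30)(0.00)] = 0.0000
  C_31 = (-0.30)(-0.30) − (-0.25)(0.85) = 0.3025
  C_32 = −[(0.85)(-0.30) − (-0.25)(-0.15)] = 0.2925
  C_33 = (0.85)(0.85) − (-0.30)(-0.15) = 0.6775
det(I−A) = Σ_j (I−A)_1j·C_1j = (0.85)(0.7650) + (-0.30)(0.1350) + (-0.25)(0.0000) = 0.60975
adj(I−A) = Cᵀ =
  [ 0.7650   0.2700   0.3025]
  [ 0.1350   0.7650   0.2925]
  [ 0.0000   0.0000   0.6775]
(I − A)⁻¹ = adj(I−A) / det(I−A) ≈
  [   1.2546     0.4428     0.4961]
  [   0.2214     1.2546     0.4797]
  [   0.0000     0.0000     1.1111]
First solve x = (I − A)⁻¹ d = adj(I−A)·d / det(I−A); in particular x_3 = (0.0000·100 + 0.0000·500 + 0.6775·375) / 0.60975 = 254.0625 / 0.60975 ≈ 416.6667.
Intermediate flow from 2 to 3: z_23 = a_23 · x_3 = 0.30 × 254.0625 / 0.60975 = 76.21875 / 0.60975 = 125.00.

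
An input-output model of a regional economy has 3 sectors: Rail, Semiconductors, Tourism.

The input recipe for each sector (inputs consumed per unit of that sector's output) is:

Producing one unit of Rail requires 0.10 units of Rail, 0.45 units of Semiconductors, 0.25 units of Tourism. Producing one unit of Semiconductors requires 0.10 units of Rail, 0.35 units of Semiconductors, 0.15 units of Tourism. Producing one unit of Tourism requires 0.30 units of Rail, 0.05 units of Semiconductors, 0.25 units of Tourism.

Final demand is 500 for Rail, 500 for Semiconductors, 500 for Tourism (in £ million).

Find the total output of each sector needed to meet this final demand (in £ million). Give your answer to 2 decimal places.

I − A =
  [   0.90    -0.10    -0.30]
  [  -0.45     0.65    -0.05]
  [  -0.25    -0.15     0.75]
Cofactors of I−A, C_ij = (−1)^(i+j)·(minor ij) (rows/columns in the sector order above):
  C_11 = (0.65)(0.75) − (-0.05)(-0.15) = 0.4800
  C_12 = −[(-0.45)(0.75) − (-0.05)(-0.25)] = 0.3500
  C_13 = (-0.45)(-0.15) − (0.65)(-0.25) = 0.2300
  C_21 = −[(-0.10)(0.75) − (-0.30)(-0.15)] = 0.1200
  C_22 = (0.90)(0.75) − (-0.30)(-0.25) = 0.6000
  C_23 = −[(0.90)(-0.15) − (-0.10)(-0.25)] = 0.1600
  C_31 = (-0.10)(-0.05) − (-0.30)(0.65) = 0.2000
  C_32 = −[(0.90)(-0.05) − (-0.30)(-0.45)] = 0.1800
  C_33 = (0.90)(0.65) − (-0.10)(-0.45) = 0.5400
det(I−A) = Σ_j (I−A)_1j·C_1j = (0.90)(0.4800) + (-0.10)(0.3500) + (-0.30)(0.2300) = 0.3280
adj(I−A) = Cᵀ =
  [ 0.4800   0.1200   0.2000]
  [ 0.3500   0.6000   0.1800]
  [ 0.2300   0.1600   0.5400]
(I − A)⁻¹ = adj(I−A) / det(I−A) ≈
  [   1.4634     0.3659     0.6098]
  [   1.0671     1.8293     0.5488]
  [   0.7012     0.4878     1.6463]
x = (I − A)⁻¹ d = adj(I−A)·d / det(I−A), with det(I−A) = 0.3280:
  x_R = (0.4800·500 + 0.1200·500 + 0.2000·500) / 0.3280 = 400.00 / 0.3280 ≈ 1219.51
  x_S = (0.3500·500 + 0.6000·500 + 0.1800·500) / 0.3280 = 565.00 / 0.3280 ≈ 1722.56
  x_T = (0.2300·500 + 0.1600·500 + 0.5400·500) / 0.3280 = 465.00 / 0.3280 ≈ 1417.68

x_R = 1219.51, x_S = 1722.56, x_T = 1417.68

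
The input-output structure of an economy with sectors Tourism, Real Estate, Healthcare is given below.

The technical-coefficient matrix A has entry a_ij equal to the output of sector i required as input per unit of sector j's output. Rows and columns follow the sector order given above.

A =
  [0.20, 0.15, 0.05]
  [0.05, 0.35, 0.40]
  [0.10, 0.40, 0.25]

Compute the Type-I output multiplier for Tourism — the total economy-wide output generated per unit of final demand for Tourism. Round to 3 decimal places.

I − A =
  [   0.80    -0.15    -0.05]
  [  -0.05     0.65    -0.40]
  [  -0.10    -0.40     0.75]
Cofactors of I−A, C_ij = (−1)^(i+j)·(minor ij) (rows/columns in the sector order above):
  C_11 = (0.65)(0.75) − (-0.40)(-0.40) = 0.3275
  C_12 = −[(-0.05)(0.75) − (-0.40)(-0.10)] = 0.0775
  C_13 = (-0.05)(-0.40) − (0.65)(-0.10) = 0.0850
  C_21 = −[(-0.15)(0.75) − (-0.05)(-0.40)] = 0.1325
  C_22 = (0.80)(0.75) − (-0.05)(-0.10) = 0.5950
  C_23 = −[(0.80)(-0.40) − (-0.15)(-0.10)] = 0.3350
  C_31 = (-0.15)(-0.40) − (-0.05)(0.65) = 0.0925
  C_32 = −[(0.80)(-0.40) − (-0.05)(-0.05)] = 0.3225
  C_33 = (0.80)(0.65) − (-0.15)(-0.05) = 0.5125
det(I−A) = Σ_j (I−A)_1j·C_1j = (0.80)(0.3275) + (-0.15)(0.0775) + (-0.05)(0.0850) = 0.246125
adj(I−A) = Cᵀ =
  [ 0.3275   0.1325   0.0925]
  [ 0.0775   0.5950   0.3225]
  [ 0.0850   0.3350   0.5125]
(I − A)⁻¹ = adj(I−A) / det(I−A) ≈
  [   1.3306     0.5383     0.3758]
  [   0.3149     2.4175     1.3103]
  [   0.3454     1.3611     2.0823]
The output multiplier for sector j is the column-j sum of the Leontief inverse (I − A)⁻¹ = adj(I−A) / det(I−A).
Column T of adj(I−A): (0.3275, 0.0775, 0.0850); det(I−A) = 0.246125.
m_T = (0.3275 + 0.0775 + 0.0850) / 0.246125 = 0.49 / 0.246125 ≈ 1.991.

m_T = 1.991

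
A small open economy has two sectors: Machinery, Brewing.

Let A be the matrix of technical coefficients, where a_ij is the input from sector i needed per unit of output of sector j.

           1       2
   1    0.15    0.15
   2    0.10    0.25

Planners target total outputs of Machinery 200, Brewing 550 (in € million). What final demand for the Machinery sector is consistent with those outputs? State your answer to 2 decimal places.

I − A =
  [   0.85    -0.15]
  [  -0.10     0.75]
d = (I − A) x:
  d_1 = (+0.85)·200 + (-0.15)·550 = 87.50
  d_2 = (-0.10)·200 + (+0.75)·550 = 392.50

d_1 = 87.50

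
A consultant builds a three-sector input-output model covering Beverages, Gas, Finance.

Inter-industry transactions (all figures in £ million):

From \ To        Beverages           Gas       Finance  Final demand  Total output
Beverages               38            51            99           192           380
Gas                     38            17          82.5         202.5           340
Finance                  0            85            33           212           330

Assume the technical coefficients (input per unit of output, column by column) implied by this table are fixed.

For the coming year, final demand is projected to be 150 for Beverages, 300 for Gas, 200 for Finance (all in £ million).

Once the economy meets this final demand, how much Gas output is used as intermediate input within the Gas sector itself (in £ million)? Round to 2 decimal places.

z_22 = 22.21

Technical coefficients a_ij = z_ij / X_j:
  a_11 = 38/380 = 0.10, a_21 = 38/380 = 0.10, a_31 = 0/380 = 0.00
  a_12 = 51/340 = 0.15, a_22 = 17/340 = 0.05, a_32 = 85/340 = 0.25
  a_13 = 99/330 = 0.30, a_23 = 82.5/330 = 0.25, a_33 = 33/330 = 0.10
I − A =
  [   0.90    -0.15    -0.30]
  [  -0.10     0.95    -0.25]
  [   0.00    -0.25     0.90]
Cofactors of I−A, C_ij = (−1)^(i+j)·(minor ij) (rows/columns in the sector order above):
  C_11 = (0.95)(0.90) − (-0.25)(-0.25) = 0.7925
  C_12 = −[(-0.10)(0.90) − (-0.25)(0.00)] = 0.0900
  C_13 = (-0.10)(-0.25) − (0.95)(0.00) = 0.0250
  C_21 = −[(-0.15)(0.90) − (-0.30)(-0.25)] = 0.2100
  C_22 = (0.90)(0.90) − (-0.30)(0.00) = 0.8100
  C_23 = −[(0.90)(-0.25) − (-0.15)(0.00)] = 0.2250
  C_31 = (-0.15)(-0.25) − (-0.30)(0.95) = 0.3225
  C_32 = −[(0.90)(-0.25) − (-0.30)(-0.10)] = 0.2550
  C_33 = (0.90)(0.95) − (-0.15)(-0.10) = 0.8400
det(I−A) = Σ_j (I−A)_1j·C_1j = (0.90)(0.7925) + (-0.15)(0.0900) + (-0.30)(0.0250) = 0.69225
adj(I−A) = Cᵀ =
  [ 0.7925   0.2100   0.3225]
  [ 0.0900   0.8100   0.2550]
  [ 0.0250   0.2250   0.8400]
(I − A)⁻¹ = adj(I−A) / det(I−A) ≈
  [   1.1448     0.3034     0.4659]
  [   0.1300     1.1701     0.3684]
  [   0.0361     0.3250     1.2134]
First solve x = (I − A)⁻¹ d = adj(I−A)·d / det(I−A); in particular x_2 = (0.0900·150 + 0.8100·300 + 0.2550·200) / 0.69225 = 307.50 / 0.69225 ≈ 444.2037.
Intermediate flow from 2 to 2: z_22 = a_22 · x_2 = 0.05 × 307.50 / 0.69225 = 15.375 / 0.69225 ≈ 22.21.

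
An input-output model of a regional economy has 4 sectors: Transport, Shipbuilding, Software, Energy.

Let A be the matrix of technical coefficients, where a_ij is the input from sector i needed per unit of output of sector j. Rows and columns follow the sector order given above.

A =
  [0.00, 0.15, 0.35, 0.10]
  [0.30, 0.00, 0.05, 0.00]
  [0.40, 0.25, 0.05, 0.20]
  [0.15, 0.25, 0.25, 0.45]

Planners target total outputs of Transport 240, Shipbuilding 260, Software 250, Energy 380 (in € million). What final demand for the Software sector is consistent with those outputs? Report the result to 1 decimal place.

I − A =
  [   1.00    -0.15    -0.35    -0.10]
  [  -0.30     1.00    -0.05     0.00]
  [  -0.40    -0.25     0.95    -0.20]
  [  -0.15    -0.25    -0.25     0.55]
d = (I − A) x:
  d_1 = (+1.00)·240 + (-0.15)·260 + (-0.35)·250 + (-0.10)·380 = 75.5
  d_2 = (-0.30)·240 + (+1.00)·260 + (-0.05)·250 + (+0.00)·380 = 175.5
  d_3 = (-0.40)·240 + (-0.25)·260 + (+0.95)·250 + (-0.20)·380 = 0.5
  d_4 = (-0.15)·240 + (-0.25)·260 + (-0.25)·250 + (+0.55)·380 = 45.5

d_3 = 0.5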